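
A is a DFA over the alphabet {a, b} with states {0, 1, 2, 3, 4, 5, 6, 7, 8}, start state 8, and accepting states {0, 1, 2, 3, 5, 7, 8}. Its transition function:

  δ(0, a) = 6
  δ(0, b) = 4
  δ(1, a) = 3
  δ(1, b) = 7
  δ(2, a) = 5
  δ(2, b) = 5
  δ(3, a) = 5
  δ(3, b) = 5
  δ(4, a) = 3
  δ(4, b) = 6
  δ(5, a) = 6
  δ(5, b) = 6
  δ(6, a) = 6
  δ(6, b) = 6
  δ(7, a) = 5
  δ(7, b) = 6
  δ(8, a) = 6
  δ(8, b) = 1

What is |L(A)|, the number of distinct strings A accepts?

The useful subgraph on states {1, 3, 5, 7, 8} is acyclic, so L(A) is finite; the longest accepting path visits 4 useful states, giving maximum string length 3.
Counting accepting paths from 8 by length: 1 of length 0, 1 of length 1, 2 of length 2, 3 of length 3. Total 7.

7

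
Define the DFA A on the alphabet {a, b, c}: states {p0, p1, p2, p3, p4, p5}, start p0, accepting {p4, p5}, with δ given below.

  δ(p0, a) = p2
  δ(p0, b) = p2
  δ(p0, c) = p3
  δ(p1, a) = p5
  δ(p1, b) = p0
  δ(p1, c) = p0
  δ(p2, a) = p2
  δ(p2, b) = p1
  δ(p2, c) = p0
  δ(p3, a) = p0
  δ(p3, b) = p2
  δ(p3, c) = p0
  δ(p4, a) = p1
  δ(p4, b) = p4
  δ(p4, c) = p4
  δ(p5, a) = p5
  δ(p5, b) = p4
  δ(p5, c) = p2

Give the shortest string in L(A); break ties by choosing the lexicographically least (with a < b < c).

aba

A breadth-first search from p0 reaches an accepting state first via the path p0 → p2 → p1 → p5 on input aba.
No string of length < 3 is accepted (BFS exhausts all shorter strings without reaching an accepting state), and aba is the lexicographically least accepting string of length 3.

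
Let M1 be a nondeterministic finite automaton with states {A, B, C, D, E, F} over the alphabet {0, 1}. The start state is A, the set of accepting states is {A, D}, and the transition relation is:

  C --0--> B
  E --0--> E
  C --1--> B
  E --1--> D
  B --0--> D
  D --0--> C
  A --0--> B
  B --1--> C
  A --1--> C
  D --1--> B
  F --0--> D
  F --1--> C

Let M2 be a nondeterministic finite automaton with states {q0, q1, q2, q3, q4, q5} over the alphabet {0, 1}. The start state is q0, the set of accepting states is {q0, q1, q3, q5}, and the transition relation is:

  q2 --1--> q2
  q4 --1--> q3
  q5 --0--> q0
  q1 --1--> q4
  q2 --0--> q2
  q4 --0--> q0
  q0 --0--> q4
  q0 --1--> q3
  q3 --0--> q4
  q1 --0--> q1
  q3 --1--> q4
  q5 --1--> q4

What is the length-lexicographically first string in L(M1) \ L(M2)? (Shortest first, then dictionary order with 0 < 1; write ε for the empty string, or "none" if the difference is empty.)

The string 0010 is accepted by M1 but not by M2.
No shorter string lies in the difference, and 0010 is the lexicographically first length-4 string in L(M1) \ L(M2).

0010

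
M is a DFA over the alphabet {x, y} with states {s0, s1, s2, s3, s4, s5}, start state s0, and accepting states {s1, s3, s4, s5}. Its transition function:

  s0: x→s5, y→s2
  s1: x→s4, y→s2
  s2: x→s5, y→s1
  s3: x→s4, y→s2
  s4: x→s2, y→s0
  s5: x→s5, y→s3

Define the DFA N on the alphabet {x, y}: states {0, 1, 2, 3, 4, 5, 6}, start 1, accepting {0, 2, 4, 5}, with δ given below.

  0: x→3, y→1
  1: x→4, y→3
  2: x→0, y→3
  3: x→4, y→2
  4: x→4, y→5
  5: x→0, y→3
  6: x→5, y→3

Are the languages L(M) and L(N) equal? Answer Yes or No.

Exploring the product automaton M × N from the start pair (s0, 1), following both machines on each input symbol, reaches 6 state pairs: (s0, 1), (s5, 4), (s2, 3), (s3, 5), (s1, 2), (s4, 0).
M accepts in {s1, s3, s4, s5} and N accepts in {0, 2, 4, 5}. In every reachable pair the two components are either both accepting — (s5, 4), (s3, 5), (s1, 2), (s4, 0) — or both non-accepting, so no string is accepted by exactly one of the machines: L(M) \ L(N) and L(N) \ L(M) are both empty.
Hence every string is accepted by M iff it is accepted by N, and the two languages coincide.

Yes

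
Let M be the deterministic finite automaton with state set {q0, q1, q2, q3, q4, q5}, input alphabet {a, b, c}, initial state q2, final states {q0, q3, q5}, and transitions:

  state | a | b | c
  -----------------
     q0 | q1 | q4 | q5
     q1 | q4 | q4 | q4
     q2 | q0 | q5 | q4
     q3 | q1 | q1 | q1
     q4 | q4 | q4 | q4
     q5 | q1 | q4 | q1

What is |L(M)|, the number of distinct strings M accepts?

3

The useful subgraph on states {q0, q2, q5} is acyclic, so L(M) is finite; the longest accepting path visits 3 useful states, giving maximum string length 2.
Counting accepting paths from q2 by length: 2 of length 1, 1 of length 2. Total 3.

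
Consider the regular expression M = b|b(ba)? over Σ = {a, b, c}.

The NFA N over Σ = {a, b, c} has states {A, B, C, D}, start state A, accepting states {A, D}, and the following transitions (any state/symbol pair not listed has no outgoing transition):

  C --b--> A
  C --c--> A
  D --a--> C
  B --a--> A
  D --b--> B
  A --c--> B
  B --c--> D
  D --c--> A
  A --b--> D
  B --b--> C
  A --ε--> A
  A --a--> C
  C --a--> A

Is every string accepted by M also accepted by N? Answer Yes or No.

Yes

Converting the expression M to a DFA (subset construction, then merging equivalent states) gives the minimal DFA with states {m0, m1, m2, m3, m4}, start state m0, accepting states {m2, m4} and transitions m0: a→m1, b→m2, c→m1; m1: a→m1, b→m1, c→m1; m2: a→m1, b→m3, c→m1; m3: a→m4, b→m1, c→m1; m4: a→m1, b→m1, c→m1.
Exploring the product automaton M × N from the start pair (m0, A), following both machines on each input symbol, reaches 8 state pairs: (m0, A), (m1, C), (m2, D), (m1, B), (m1, A), (m3, B), (m1, D), (m4, A).
M accepts in {m2, m4} and N accepts in {A, D}. The reachable pairs whose M-component is accepting are (m2, D), (m4, A); in each of them the N-component is accepting too, so the product for L(M) \ L(N) (M-component accepting, N-component rejecting) has no reachable accepting pair and the difference is empty.
Hence every string in L(M) is also in L(N).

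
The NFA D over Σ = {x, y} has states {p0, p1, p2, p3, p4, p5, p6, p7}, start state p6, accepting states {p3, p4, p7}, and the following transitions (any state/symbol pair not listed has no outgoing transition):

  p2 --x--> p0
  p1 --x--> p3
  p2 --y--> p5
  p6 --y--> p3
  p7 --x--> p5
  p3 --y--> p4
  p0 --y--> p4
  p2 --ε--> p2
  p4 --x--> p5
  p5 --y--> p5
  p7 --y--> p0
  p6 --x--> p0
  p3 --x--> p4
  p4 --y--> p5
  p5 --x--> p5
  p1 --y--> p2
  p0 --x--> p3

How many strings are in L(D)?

7

The useful subgraph on states {p0, p3, p4, p6} is acyclic, so L(D) is finite; the longest accepting path visits 4 useful states, giving maximum string length 3.
Counting accepting paths from p6 by length: 1 of length 1, 4 of length 2, 2 of length 3. Total 7.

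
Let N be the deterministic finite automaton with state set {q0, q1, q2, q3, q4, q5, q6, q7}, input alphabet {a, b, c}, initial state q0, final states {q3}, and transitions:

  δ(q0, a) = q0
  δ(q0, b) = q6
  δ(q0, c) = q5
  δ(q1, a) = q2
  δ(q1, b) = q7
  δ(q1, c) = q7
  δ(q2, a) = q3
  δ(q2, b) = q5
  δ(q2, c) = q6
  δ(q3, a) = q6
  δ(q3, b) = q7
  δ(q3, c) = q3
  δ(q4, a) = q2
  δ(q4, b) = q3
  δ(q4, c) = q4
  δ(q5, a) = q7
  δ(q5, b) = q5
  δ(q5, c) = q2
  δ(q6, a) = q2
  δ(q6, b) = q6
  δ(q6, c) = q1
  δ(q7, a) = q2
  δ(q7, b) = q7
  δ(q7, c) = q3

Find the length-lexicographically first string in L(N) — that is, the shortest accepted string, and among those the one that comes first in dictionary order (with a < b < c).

A breadth-first search from q0 reaches an accepting state first via the path q0 → q6 → q2 → q3 on input baa.
No string of length < 3 is accepted (BFS exhausts all shorter strings without reaching an accepting state), and baa is the lexicographically least accepting string of length 3.

baa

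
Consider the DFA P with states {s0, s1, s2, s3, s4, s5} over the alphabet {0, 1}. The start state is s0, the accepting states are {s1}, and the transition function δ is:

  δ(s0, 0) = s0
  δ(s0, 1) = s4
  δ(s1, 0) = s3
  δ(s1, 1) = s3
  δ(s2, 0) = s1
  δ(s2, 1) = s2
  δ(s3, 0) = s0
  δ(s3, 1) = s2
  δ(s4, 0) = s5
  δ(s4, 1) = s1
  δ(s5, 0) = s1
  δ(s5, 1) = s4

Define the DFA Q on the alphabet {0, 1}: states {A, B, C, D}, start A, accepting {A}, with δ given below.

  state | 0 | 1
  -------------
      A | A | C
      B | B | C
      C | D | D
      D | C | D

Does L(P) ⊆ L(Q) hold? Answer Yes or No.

No

The string 11 is in L(P) but not in L(Q).
So L(P) ⊄ L(Q).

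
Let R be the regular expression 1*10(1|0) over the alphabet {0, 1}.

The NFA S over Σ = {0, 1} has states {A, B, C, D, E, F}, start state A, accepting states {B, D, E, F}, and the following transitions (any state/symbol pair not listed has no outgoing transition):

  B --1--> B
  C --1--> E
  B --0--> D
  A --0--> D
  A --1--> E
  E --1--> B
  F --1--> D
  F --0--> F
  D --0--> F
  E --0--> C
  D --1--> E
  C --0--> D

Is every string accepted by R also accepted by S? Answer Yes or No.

Converting the expression R to a DFA (subset construction, then merging equivalent states) gives the minimal DFA with states {r0, r1, r2, r3, r4}, start state r0, accepting states {r4} and transitions r0: 0→r1, 1→r2; r1: 0→r1, 1→r1; r2: 0→r3, 1→r2; r3: 0→r4, 1→r4; r4: 0→r1, 1→r1.
Exploring the product automaton R × S from the start pair (r0, A), following both machines on each input symbol, reaches 13 state pairs: (r0, A), (r1, D), (r2, E), (r1, F), (r1, E), (r3, C), (r2, B), (r1, C), (r1, B), (r4, D), (r4, E), (r3, D), (r4, F).
R accepts in {r4} and S accepts in {B, D, E, F}. The reachable pairs whose R-component is accepting are (r4, D), (r4, E), (r4, F); in each of them the S-component is accepting too, so the product for L(R) \ L(S) (R-component accepting, S-component rejecting) has no reachable accepting pair and the difference is empty.
Hence every string in L(R) is also in L(S).

Yes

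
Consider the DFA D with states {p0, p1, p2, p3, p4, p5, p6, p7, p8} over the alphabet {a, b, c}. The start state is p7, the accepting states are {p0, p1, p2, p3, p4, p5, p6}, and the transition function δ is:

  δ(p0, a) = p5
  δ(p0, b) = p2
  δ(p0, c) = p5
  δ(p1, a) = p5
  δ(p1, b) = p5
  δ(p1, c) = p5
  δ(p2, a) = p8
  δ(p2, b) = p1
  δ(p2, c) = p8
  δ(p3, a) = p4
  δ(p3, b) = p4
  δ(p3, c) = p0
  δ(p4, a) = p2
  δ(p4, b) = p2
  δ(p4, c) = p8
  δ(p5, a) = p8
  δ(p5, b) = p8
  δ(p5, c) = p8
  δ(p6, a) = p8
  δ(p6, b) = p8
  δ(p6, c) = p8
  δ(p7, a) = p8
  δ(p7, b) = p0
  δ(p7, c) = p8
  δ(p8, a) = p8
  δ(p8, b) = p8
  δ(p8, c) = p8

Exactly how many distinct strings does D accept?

The useful subgraph on states {p0, p1, p2, p5, p7} is acyclic, so L(D) is finite; the longest accepting path visits 5 useful states, giving maximum string length 4.
Counting accepting paths from p7 by length: 1 of length 1, 3 of length 2, 1 of length 3, 3 of length 4. Total 8.

8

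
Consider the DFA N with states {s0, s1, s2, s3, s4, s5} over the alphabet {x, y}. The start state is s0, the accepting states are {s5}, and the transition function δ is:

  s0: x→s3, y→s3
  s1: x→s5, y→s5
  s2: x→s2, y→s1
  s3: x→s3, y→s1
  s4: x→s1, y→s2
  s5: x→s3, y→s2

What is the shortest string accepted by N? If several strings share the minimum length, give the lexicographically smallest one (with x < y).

xyx

A breadth-first search from s0 reaches an accepting state first via the path s0 → s3 → s1 → s5 on input xyx.
No string of length < 3 is accepted (BFS exhausts all shorter strings without reaching an accepting state), and xyx is the lexicographically least accepting string of length 3.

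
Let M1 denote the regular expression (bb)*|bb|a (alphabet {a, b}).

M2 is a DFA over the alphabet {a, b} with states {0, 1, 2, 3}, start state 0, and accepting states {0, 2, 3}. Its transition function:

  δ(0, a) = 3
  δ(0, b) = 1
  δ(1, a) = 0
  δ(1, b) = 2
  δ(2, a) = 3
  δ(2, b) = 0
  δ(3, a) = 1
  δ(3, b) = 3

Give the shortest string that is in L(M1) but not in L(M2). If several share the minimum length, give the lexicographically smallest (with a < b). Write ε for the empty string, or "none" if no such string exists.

The string bbbb is accepted by M1 but not by M2.
No shorter string lies in the difference, and bbbb is the lexicographically first length-4 string in L(M1) \ L(M2).

bbbb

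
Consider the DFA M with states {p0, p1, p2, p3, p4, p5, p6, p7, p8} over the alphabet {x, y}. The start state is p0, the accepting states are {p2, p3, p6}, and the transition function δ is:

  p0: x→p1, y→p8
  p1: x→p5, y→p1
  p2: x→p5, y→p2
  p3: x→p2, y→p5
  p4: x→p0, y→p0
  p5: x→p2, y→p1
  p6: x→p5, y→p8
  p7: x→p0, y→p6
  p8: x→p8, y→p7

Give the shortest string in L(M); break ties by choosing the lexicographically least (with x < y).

xxx

A breadth-first search from p0 reaches an accepting state first via the path p0 → p1 → p5 → p2 on input xxx.
No string of length < 3 is accepted (BFS exhausts all shorter strings without reaching an accepting state), and xxx is the lexicographically least accepting string of length 3.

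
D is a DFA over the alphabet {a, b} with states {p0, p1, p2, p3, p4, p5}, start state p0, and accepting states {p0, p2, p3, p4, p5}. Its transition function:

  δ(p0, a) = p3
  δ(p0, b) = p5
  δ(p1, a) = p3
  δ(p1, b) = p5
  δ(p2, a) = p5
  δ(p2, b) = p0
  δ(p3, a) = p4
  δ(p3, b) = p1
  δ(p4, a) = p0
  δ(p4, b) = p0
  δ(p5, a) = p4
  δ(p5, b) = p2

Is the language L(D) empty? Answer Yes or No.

The empty string ε is accepted: the run p0 ends in the accepting state p0.
Since at least one string is accepted, L(D) is not empty.

No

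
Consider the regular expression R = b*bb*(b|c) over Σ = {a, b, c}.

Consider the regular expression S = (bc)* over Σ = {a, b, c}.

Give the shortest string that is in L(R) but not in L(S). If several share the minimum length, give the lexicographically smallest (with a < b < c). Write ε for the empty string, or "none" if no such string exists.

bb

The string bb is accepted by R but not by S.
No shorter string lies in the difference, and bb is the lexicographically first length-2 string in L(R) \ L(S).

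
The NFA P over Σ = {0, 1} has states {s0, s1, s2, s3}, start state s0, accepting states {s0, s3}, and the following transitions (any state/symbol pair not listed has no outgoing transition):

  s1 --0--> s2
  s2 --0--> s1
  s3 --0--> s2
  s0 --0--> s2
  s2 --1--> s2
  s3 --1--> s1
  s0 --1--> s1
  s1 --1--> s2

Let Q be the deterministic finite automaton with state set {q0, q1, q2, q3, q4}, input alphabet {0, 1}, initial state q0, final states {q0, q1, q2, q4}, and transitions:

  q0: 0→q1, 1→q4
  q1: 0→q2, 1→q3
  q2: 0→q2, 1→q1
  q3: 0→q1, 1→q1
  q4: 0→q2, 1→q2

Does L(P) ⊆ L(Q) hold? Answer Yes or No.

Exploring the product automaton P × Q from the start pair (s0, q0), following both machines on each input symbol, reaches 7 state pairs: (s0, q0), (s2, q1), (s1, q4), (s1, q2), (s2, q3), (s2, q2), (s1, q1).
P accepts in {s0, s3} and Q accepts in {q0, q1, q2, q4}. The reachable pairs whose P-component is accepting are (s0, q0); in each of them the Q-component is accepting too, so the product for L(P) \ L(Q) (P-component accepting, Q-component rejecting) has no reachable accepting pair and the difference is empty.
Hence every string in L(P) is also in L(Q).

Yes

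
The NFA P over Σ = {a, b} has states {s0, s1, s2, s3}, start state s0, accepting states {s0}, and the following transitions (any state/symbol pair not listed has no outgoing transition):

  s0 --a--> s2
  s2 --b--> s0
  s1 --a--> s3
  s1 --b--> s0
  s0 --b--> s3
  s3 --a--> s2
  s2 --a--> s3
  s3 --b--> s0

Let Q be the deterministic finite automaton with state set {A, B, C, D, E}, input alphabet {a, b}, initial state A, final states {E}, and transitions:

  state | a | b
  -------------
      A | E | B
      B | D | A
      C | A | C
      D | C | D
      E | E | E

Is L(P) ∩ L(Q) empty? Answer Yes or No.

No

The string ab is accepted by both P and Q.
Hence L(P) ∩ L(Q) ≠ ∅.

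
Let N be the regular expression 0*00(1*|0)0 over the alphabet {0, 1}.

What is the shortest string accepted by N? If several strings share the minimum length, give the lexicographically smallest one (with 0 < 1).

By inspection of the expression, no string of length less than 3 matches, and 000 is the lexicographically first match of length 3.

000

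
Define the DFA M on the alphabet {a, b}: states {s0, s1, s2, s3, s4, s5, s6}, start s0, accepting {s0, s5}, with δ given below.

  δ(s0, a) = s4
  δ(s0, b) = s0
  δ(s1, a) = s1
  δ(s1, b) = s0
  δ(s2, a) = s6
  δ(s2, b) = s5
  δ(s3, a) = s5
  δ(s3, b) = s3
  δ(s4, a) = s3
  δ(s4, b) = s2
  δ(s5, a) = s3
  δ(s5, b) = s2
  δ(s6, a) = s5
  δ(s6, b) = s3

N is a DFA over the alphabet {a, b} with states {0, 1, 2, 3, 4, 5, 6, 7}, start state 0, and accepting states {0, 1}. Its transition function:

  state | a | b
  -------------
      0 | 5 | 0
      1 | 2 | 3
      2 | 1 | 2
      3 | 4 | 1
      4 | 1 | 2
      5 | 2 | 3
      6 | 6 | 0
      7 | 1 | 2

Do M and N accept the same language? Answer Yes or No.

Yes

Exploring the product automaton M × N from the start pair (s0, 0), following both machines on each input symbol, reaches 6 state pairs: (s0, 0), (s4, 5), (s3, 2), (s2, 3), (s5, 1), (s6, 4).
M accepts in {s0, s5} and N accepts in {0, 1}. In every reachable pair the two components are either both accepting — (s0, 0), (s5, 1) — or both non-accepting, so no string is accepted by exactly one of the machines: L(M) \ L(N) and L(N) \ L(M) are both empty.
Hence every string is accepted by M iff it is accepted by N, and the two languages coincide.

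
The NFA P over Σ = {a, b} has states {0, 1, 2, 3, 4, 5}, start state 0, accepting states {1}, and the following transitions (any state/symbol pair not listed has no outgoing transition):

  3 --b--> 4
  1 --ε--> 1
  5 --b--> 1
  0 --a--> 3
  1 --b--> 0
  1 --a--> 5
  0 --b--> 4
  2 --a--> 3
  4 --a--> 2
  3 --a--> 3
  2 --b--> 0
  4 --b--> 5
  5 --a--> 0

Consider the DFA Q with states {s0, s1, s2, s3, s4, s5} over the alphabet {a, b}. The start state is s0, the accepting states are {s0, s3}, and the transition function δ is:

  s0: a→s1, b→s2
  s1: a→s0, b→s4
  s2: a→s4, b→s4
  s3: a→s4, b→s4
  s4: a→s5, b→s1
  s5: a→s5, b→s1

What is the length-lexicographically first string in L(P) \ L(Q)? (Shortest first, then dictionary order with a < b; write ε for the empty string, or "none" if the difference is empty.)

bbb

The string bbb is accepted by P but not by Q.
No shorter string lies in the difference, and bbb is the lexicographically first length-3 string in L(P) \ L(Q).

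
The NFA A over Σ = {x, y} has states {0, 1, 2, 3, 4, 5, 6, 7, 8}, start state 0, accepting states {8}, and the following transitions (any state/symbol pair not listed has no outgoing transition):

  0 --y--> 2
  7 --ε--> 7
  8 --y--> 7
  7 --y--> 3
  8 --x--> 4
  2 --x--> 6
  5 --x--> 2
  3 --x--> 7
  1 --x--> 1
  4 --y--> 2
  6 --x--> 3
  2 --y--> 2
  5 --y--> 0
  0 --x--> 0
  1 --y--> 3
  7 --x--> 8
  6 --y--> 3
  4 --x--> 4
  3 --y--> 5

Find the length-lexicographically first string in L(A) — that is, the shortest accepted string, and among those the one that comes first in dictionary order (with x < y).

A breadth-first search from 0 reaches an accepting state first via the path 0 → 2 → 6 → 3 → 7 → 8 on input yxxxx.
No string of length < 5 is accepted (BFS exhausts all shorter strings without reaching an accepting state), and yxxxx is the lexicographically least accepting string of length 5.

yxxxx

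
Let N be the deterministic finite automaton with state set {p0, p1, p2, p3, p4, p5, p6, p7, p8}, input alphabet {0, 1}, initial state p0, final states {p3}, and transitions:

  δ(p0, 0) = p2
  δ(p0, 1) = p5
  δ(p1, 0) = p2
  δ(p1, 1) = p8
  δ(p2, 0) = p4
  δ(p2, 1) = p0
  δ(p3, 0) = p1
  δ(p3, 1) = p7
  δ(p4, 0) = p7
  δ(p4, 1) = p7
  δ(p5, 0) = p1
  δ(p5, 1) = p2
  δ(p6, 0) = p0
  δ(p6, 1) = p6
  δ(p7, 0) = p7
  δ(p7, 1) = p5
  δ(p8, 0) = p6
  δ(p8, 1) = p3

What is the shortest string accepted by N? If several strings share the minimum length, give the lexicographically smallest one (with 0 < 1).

A breadth-first search from p0 reaches an accepting state first via the path p0 → p5 → p1 → p8 → p3 on input 1011.
No string of length < 4 is accepted (BFS exhausts all shorter strings without reaching an accepting state), and 1011 is the lexicographically least accepting string of length 4.

1011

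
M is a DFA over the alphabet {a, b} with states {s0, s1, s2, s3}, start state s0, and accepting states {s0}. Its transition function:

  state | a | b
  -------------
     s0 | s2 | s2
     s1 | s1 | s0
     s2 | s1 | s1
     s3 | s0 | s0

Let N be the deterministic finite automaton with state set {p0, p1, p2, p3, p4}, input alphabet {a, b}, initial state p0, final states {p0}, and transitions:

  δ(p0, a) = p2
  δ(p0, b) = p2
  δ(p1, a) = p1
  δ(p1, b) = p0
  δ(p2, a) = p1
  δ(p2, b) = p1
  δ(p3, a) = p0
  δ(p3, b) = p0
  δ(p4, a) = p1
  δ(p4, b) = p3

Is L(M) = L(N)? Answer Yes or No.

Exploring the product automaton M × N from the start pair (s0, p0), following both machines on each input symbol, reaches 3 state pairs: (s0, p0), (s2, p2), (s1, p1).
M accepts in {s0} and N accepts in {p0}. In every reachable pair the two components are either both accepting — (s0, p0) — or both non-accepting, so no string is accepted by exactly one of the machines: L(M) \ L(N) and L(N) \ L(M) are both empty.
Hence every string is accepted by M iff it is accepted by N, and the two languages coincide.

Yes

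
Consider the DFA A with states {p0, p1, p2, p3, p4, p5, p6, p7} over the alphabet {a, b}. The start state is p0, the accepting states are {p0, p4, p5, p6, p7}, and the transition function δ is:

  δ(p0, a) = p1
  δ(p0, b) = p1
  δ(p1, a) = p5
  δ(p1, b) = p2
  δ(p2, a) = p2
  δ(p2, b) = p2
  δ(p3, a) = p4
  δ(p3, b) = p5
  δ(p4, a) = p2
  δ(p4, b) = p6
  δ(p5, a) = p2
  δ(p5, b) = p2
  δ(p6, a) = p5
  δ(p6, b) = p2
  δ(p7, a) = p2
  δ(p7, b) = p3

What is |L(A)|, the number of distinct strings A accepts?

The useful subgraph on states {p0, p1, p5} is acyclic, so L(A) is finite; the longest accepting path visits 3 useful states, giving maximum string length 2.
Counting accepting paths from p0 by length: 1 of length 0, 2 of length 2. Total 3.

3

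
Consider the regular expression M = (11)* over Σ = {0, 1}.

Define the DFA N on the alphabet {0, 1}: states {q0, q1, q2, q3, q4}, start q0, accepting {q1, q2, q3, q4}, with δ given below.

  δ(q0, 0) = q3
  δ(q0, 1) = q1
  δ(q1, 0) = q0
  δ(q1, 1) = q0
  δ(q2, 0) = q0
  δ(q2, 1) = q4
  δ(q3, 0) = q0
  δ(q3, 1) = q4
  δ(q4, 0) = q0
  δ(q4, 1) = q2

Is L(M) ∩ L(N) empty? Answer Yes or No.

Yes

Converting the expression M to a DFA (subset construction, then merging equivalent states) gives the minimal DFA with states {m0, m1, m2}, start state m0, accepting states {m0} and transitions m0: 0→m1, 1→m2; m1: 0→m1, 1→m1; m2: 0→m1, 1→m0.
Exploring the product automaton M × N from the start pair (m0, q0), following both machines on each input symbol, reaches 7 state pairs: (m0, q0), (m1, q3), (m2, q1), (m1, q0), (m1, q4), (m1, q1), (m1, q2).
M accepts in {m0} and N accepts in {q1, q2, q3, q4}; no reachable pair has both components accepting, so no string drives both machines to acceptance simultaneously and L(M) ∩ L(N) = ∅.
So no string is accepted by both, and the intersection is empty.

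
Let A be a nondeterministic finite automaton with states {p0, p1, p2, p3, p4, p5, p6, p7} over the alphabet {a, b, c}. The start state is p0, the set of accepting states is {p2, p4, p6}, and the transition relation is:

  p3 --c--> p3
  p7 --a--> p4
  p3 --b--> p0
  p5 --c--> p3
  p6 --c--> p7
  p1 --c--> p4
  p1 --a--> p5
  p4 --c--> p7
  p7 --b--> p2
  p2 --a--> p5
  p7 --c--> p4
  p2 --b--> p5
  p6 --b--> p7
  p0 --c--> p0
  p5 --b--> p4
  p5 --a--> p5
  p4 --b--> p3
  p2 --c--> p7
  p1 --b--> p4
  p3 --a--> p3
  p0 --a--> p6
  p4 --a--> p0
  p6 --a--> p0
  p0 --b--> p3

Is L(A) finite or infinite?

State p0 is reachable from the start and can reach an accepting state, and it lies on the cycle p0 → p0.
Traversing that cycle any number of times yields accepted strings of unbounded length, so the language is infinite.

infinite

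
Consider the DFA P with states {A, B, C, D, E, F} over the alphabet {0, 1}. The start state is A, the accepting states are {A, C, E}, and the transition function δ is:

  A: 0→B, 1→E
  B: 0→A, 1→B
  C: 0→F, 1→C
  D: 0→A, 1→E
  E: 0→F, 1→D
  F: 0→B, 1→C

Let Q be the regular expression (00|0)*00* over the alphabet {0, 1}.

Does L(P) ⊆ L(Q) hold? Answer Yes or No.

No

The empty string ε is in L(P) but not in L(Q).
So L(P) ⊄ L(Q).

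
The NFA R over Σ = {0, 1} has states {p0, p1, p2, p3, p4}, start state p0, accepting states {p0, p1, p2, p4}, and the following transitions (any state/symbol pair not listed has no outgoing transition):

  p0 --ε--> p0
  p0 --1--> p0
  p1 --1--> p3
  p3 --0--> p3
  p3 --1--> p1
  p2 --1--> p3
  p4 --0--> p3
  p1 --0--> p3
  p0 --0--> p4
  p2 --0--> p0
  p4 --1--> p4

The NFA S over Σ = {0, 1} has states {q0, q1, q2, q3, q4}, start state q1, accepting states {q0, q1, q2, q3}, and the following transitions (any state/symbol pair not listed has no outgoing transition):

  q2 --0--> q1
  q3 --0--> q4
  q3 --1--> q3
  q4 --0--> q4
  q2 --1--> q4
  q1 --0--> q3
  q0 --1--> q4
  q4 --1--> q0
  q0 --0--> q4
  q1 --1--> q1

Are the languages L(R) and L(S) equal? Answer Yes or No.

Exploring the product automaton R × S from the start pair (p0, q1), following both machines on each input symbol, reaches 4 state pairs: (p0, q1), (p4, q3), (p3, q4), (p1, q0).
R accepts in {p0, p1, p2, p4} and S accepts in {q0, q1, q2, q3}. In every reachable pair the two components are either both accepting — (p0, q1), (p4, q3), (p1, q0) — or both non-accepting, so no string is accepted by exactly one of the machines: L(R) \ L(S) and L(S) \ L(R) are both empty.
Hence every string is accepted by R iff it is accepted by S, and the two languages coincide.

Yes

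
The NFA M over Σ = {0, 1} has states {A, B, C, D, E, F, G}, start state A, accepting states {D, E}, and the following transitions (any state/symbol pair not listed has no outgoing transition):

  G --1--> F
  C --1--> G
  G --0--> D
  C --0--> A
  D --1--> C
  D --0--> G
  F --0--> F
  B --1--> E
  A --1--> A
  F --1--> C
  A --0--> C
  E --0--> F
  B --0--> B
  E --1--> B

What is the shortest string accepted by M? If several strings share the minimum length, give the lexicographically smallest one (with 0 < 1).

A breadth-first search from A reaches an accepting state first via the path A → C → G → D on input 010.
No string of length < 3 is accepted (BFS exhausts all shorter strings without reaching an accepting state), and 010 is the lexicographically least accepting string of length 3.

010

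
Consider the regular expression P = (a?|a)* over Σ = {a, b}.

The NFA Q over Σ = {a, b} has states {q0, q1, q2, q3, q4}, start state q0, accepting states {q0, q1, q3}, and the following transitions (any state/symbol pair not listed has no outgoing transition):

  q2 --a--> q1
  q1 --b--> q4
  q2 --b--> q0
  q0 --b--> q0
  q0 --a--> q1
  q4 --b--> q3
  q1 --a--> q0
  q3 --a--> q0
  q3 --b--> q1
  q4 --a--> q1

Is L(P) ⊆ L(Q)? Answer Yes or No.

Yes

Converting the expression P to a DFA (subset construction, then merging equivalent states) gives the minimal DFA with states {p0, p1}, start state p0, accepting states {p0} and transitions p0: a→p0, b→p1; p1: a→p1, b→p1.
Exploring the product automaton P × Q from the start pair (p0, q0), following both machines on each input symbol, reaches 6 state pairs: (p0, q0), (p0, q1), (p1, q0), (p1, q4), (p1, q1), (p1, q3).
P accepts in {p0} and Q accepts in {q0, q1, q3}. The reachable pairs whose P-component is accepting are (p0, q0), (p0, q1); in each of them the Q-component is accepting too, so the product for L(P) \ L(Q) (P-component accepting, Q-component rejecting) has no reachable accepting pair and the difference is empty.
Hence every string in L(P) is also in L(Q).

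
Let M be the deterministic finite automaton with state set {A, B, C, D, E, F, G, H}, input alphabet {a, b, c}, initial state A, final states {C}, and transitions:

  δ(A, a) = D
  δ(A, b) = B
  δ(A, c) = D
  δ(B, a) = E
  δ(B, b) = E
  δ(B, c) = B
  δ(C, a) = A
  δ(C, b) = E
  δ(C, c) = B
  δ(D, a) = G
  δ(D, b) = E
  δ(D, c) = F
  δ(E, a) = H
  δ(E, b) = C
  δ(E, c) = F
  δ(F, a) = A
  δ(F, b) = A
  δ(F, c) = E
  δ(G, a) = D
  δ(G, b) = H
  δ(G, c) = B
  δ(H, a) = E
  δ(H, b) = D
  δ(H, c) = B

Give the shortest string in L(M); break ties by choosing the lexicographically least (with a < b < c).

A breadth-first search from A reaches an accepting state first via the path A → D → E → C on input abb.
No string of length < 3 is accepted (BFS exhausts all shorter strings without reaching an accepting state), and abb is the lexicographically least accepting string of length 3.

abb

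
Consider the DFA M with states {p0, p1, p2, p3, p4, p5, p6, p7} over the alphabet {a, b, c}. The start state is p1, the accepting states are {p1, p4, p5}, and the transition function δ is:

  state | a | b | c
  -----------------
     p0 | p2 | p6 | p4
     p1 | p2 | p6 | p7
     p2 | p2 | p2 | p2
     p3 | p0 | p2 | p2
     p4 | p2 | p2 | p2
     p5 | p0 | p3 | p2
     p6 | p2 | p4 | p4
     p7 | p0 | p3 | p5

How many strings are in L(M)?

The useful subgraph on states {p0, p1, p3, p4, p5, p6, p7} is acyclic, so L(M) is finite; the longest accepting path visits 7 useful states, giving maximum string length 6.
Counting accepting paths from p1 by length: 1 of length 0, 3 of length 2, 1 of length 3, 4 of length 4, 5 of length 5, 2 of length 6. Total 16.

16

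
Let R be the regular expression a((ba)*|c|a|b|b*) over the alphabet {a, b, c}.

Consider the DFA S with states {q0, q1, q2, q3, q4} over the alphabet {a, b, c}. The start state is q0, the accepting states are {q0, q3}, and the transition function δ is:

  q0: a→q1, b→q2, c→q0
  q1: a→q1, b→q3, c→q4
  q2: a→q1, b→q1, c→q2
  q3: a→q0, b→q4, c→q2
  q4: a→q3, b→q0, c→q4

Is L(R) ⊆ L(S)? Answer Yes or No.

The string a is in L(R) but not in L(S).
So L(R) ⊄ L(S).

No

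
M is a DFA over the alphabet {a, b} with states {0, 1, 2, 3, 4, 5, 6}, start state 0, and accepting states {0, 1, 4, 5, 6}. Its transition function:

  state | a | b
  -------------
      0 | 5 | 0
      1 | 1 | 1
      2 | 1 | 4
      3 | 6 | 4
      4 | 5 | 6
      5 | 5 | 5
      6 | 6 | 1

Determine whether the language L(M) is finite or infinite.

infinite

State 0 is reachable from the start and can reach an accepting state, and it lies on the cycle 0 → 0.
Traversing that cycle any number of times yields accepted strings of unbounded length, so the language is infinite.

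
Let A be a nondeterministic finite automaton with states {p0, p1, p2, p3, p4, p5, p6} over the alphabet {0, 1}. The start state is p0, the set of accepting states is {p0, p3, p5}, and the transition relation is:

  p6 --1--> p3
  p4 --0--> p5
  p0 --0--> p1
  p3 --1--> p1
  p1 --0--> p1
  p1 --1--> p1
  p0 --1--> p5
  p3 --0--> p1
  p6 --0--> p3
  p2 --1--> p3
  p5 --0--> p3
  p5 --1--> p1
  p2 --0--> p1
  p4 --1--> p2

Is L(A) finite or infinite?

finite

The useful states (reachable from p0 and able to reach an accepting state) are {p0, p3, p5}.
Restricted to these states the transition graph has no cycle, so every accepting path has bounded length and L is finite.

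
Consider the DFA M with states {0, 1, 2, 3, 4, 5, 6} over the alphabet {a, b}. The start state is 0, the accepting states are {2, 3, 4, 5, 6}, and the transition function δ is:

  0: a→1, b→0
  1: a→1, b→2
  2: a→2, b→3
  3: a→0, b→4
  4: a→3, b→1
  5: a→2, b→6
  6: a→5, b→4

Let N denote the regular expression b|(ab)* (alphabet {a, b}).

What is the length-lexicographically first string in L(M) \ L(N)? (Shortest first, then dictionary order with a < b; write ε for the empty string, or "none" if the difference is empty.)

The string aab is accepted by M but not by N.
No shorter string lies in the difference, and aab is the lexicographically first length-3 string in L(M) \ L(N).

aab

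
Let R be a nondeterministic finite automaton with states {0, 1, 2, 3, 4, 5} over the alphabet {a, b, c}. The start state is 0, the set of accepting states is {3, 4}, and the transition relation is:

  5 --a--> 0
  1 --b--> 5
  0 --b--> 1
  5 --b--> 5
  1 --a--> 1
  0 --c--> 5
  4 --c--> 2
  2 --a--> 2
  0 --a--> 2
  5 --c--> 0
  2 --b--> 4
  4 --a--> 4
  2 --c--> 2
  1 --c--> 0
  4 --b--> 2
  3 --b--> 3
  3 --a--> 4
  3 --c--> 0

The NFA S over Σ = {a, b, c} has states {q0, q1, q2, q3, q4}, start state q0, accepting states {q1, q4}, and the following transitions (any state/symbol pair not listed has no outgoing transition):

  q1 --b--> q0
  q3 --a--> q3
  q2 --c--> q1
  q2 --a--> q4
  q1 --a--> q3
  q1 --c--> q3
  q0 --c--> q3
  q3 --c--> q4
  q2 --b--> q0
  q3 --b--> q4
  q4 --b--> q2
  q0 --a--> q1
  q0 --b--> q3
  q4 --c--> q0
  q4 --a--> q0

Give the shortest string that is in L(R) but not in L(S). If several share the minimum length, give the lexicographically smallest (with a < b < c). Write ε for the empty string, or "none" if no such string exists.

The string ab is accepted by R but not by S.
No shorter string lies in the difference, and ab is the lexicographically first length-2 string in L(R) \ L(S).

ab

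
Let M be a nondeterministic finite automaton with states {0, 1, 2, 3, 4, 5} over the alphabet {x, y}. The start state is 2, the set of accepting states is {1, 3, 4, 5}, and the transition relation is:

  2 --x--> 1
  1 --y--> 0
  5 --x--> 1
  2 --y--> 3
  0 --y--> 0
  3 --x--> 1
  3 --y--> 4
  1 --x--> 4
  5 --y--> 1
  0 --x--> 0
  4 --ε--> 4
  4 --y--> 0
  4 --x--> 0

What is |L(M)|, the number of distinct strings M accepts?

The useful subgraph on states {1, 2, 3, 4} is acyclic, so L(M) is finite; the longest accepting path visits 4 useful states, giving maximum string length 3.
Counting accepting paths from 2 by length: 2 of length 1, 3 of length 2, 1 of length 3. Total 6.

6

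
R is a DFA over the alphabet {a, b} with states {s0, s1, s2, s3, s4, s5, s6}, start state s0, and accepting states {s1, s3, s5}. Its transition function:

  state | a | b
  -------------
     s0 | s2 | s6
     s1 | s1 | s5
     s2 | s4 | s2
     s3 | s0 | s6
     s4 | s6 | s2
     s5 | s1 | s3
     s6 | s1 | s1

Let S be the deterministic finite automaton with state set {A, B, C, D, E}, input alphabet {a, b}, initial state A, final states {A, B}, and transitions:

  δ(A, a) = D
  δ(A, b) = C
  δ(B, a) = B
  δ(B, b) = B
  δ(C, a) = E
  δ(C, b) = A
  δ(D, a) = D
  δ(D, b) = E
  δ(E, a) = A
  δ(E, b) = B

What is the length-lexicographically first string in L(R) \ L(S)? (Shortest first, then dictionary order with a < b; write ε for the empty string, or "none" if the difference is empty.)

ba

The string ba is accepted by R but not by S.
No shorter string lies in the difference, and ba is the lexicographically first length-2 string in L(R) \ L(S).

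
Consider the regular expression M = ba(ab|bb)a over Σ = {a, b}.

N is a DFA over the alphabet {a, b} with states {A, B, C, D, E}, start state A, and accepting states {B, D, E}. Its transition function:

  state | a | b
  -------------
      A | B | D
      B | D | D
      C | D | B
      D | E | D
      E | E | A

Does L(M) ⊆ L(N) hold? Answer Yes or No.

Converting the expression M to a DFA (subset construction, then merging equivalent states) gives the minimal DFA with states {m0, m1, m2, m3, m4, m5, m6}, start state m0, accepting states {m6} and transitions m0: a→m1, b→m2; m1: a→m1, b→m1; m2: a→m3, b→m1; m3: a→m4, b→m4; m4: a→m1, b→m5; m5: a→m6, b→m1; m6: a→m1, b→m1.
Exploring the product automaton M × N from the start pair (m0, A), following both machines on each input symbol, reaches 13 state pairs: (m0, A), (m1, B), (m2, D), (m1, D), (m3, E), (m1, E), (m4, E), (m4, A), (m1, A), (m5, A), (m5, D), (m6, B), (m6, E).
M accepts in {m6} and N accepts in {B, D, E}. The reachable pairs whose M-component is accepting are (m6, B), (m6, E); in each of them the N-component is accepting too, so the product for L(M) \ L(N) (M-component accepting, N-component rejecting) has no reachable accepting pair and the difference is empty.
Hence every string in L(M) is also in L(N).

Yes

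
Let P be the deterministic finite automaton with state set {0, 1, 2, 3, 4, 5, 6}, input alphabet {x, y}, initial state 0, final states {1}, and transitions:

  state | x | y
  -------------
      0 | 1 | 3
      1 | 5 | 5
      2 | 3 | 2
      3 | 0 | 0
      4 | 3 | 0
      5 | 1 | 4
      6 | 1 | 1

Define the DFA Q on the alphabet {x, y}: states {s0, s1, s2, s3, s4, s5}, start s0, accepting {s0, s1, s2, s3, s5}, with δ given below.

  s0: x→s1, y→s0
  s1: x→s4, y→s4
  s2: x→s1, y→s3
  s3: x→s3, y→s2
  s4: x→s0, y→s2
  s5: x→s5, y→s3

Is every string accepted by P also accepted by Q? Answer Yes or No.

No

The string yxx is in L(P) but not in L(Q).
So L(P) ⊄ L(Q).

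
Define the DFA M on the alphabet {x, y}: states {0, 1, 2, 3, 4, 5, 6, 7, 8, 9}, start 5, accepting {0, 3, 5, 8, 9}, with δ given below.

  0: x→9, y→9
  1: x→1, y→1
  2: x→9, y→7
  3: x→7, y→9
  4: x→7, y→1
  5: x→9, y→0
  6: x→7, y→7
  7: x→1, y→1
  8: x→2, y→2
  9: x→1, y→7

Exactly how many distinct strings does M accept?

5

The useful subgraph on states {0, 5, 9} is acyclic, so L(M) is finite; the longest accepting path visits 3 useful states, giving maximum string length 2.
Counting accepting paths from 5 by length: 1 of length 0, 2 of length 1, 2 of length 2. Total 5.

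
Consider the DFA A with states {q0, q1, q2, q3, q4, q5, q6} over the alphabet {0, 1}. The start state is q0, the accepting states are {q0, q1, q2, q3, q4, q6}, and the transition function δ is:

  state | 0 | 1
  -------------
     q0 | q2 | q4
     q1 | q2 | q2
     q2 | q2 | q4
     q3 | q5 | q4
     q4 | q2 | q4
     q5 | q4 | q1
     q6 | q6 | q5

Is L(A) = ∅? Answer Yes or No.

The empty string ε is accepted: the run q0 ends in the accepting state q0.
Since at least one string is accepted, L(A) is not empty.

No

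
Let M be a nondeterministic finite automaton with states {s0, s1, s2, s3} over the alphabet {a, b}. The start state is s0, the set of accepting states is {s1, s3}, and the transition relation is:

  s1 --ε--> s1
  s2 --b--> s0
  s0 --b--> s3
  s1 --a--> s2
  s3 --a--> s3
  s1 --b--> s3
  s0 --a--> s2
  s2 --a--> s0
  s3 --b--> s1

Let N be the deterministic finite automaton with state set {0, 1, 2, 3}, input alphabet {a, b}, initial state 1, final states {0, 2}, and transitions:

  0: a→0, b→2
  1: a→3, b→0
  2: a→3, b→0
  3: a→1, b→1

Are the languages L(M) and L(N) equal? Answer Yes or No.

Yes

Exploring the product automaton M × N from the start pair (s0, 1), following both machines on each input symbol, reaches 4 state pairs: (s0, 1), (s2, 3), (s3, 0), (s1, 2).
M accepts in {s1, s3} and N accepts in {0, 2}. In every reachable pair the two components are either both accepting — (s3, 0), (s1, 2) — or both non-accepting, so no string is accepted by exactly one of the machines: L(M) \ L(N) and L(N) \ L(M) are both empty.
Hence every string is accepted by M iff it is accepted by N, and the two languages coincide.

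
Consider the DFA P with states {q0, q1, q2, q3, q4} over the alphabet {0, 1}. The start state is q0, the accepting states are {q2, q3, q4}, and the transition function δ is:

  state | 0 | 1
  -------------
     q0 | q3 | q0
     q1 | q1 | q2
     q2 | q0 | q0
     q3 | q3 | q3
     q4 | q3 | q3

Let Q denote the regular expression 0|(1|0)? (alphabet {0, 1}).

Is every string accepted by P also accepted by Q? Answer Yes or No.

No

The string 00 is in L(P) but not in L(Q).
So L(P) ⊄ L(Q).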